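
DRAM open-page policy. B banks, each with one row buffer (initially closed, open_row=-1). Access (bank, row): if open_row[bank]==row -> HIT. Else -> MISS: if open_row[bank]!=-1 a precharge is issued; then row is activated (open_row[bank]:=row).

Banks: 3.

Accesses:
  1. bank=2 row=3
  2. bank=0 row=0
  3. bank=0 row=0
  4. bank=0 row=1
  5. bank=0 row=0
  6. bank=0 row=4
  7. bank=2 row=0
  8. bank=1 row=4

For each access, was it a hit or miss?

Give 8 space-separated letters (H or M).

Acc 1: bank2 row3 -> MISS (open row3); precharges=0
Acc 2: bank0 row0 -> MISS (open row0); precharges=0
Acc 3: bank0 row0 -> HIT
Acc 4: bank0 row1 -> MISS (open row1); precharges=1
Acc 5: bank0 row0 -> MISS (open row0); precharges=2
Acc 6: bank0 row4 -> MISS (open row4); precharges=3
Acc 7: bank2 row0 -> MISS (open row0); precharges=4
Acc 8: bank1 row4 -> MISS (open row4); precharges=4

Answer: M M H M M M M M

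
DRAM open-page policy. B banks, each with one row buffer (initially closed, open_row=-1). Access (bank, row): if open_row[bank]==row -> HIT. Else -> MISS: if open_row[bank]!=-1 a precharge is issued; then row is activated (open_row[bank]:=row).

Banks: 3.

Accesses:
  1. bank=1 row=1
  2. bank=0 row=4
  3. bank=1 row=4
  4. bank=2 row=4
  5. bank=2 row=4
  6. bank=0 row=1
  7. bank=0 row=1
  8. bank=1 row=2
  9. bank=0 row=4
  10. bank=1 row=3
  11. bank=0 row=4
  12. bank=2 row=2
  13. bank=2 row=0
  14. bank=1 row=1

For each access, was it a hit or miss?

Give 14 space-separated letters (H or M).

Acc 1: bank1 row1 -> MISS (open row1); precharges=0
Acc 2: bank0 row4 -> MISS (open row4); precharges=0
Acc 3: bank1 row4 -> MISS (open row4); precharges=1
Acc 4: bank2 row4 -> MISS (open row4); precharges=1
Acc 5: bank2 row4 -> HIT
Acc 6: bank0 row1 -> MISS (open row1); precharges=2
Acc 7: bank0 row1 -> HIT
Acc 8: bank1 row2 -> MISS (open row2); precharges=3
Acc 9: bank0 row4 -> MISS (open row4); precharges=4
Acc 10: bank1 row3 -> MISS (open row3); precharges=5
Acc 11: bank0 row4 -> HIT
Acc 12: bank2 row2 -> MISS (open row2); precharges=6
Acc 13: bank2 row0 -> MISS (open row0); precharges=7
Acc 14: bank1 row1 -> MISS (open row1); precharges=8

Answer: M M M M H M H M M M H M M M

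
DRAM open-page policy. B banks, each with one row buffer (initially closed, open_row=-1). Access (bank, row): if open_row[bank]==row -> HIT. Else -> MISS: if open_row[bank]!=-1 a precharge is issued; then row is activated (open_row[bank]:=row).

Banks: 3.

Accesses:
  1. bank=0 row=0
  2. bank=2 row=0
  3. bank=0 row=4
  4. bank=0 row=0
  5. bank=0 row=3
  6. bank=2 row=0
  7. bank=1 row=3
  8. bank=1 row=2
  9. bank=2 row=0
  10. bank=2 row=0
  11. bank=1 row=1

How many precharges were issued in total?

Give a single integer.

Answer: 5

Derivation:
Acc 1: bank0 row0 -> MISS (open row0); precharges=0
Acc 2: bank2 row0 -> MISS (open row0); precharges=0
Acc 3: bank0 row4 -> MISS (open row4); precharges=1
Acc 4: bank0 row0 -> MISS (open row0); precharges=2
Acc 5: bank0 row3 -> MISS (open row3); precharges=3
Acc 6: bank2 row0 -> HIT
Acc 7: bank1 row3 -> MISS (open row3); precharges=3
Acc 8: bank1 row2 -> MISS (open row2); precharges=4
Acc 9: bank2 row0 -> HIT
Acc 10: bank2 row0 -> HIT
Acc 11: bank1 row1 -> MISS (open row1); precharges=5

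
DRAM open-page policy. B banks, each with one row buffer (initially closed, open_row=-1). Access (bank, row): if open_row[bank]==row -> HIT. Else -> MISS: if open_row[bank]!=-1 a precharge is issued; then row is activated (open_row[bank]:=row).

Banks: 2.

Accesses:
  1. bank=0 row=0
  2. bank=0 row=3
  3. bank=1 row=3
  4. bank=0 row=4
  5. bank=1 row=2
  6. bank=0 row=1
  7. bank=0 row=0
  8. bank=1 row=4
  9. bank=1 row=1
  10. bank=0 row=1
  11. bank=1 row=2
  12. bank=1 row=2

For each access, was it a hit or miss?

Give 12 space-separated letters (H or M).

Answer: M M M M M M M M M M M H

Derivation:
Acc 1: bank0 row0 -> MISS (open row0); precharges=0
Acc 2: bank0 row3 -> MISS (open row3); precharges=1
Acc 3: bank1 row3 -> MISS (open row3); precharges=1
Acc 4: bank0 row4 -> MISS (open row4); precharges=2
Acc 5: bank1 row2 -> MISS (open row2); precharges=3
Acc 6: bank0 row1 -> MISS (open row1); precharges=4
Acc 7: bank0 row0 -> MISS (open row0); precharges=5
Acc 8: bank1 row4 -> MISS (open row4); precharges=6
Acc 9: bank1 row1 -> MISS (open row1); precharges=7
Acc 10: bank0 row1 -> MISS (open row1); precharges=8
Acc 11: bank1 row2 -> MISS (open row2); precharges=9
Acc 12: bank1 row2 -> HIT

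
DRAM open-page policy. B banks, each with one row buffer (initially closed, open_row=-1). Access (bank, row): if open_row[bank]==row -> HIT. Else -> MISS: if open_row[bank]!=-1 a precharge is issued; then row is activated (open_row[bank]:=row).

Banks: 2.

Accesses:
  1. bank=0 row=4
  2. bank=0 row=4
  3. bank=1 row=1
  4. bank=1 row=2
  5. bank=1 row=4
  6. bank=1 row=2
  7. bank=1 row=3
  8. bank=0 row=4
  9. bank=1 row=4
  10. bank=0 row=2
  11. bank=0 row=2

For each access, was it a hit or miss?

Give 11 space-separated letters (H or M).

Answer: M H M M M M M H M M H

Derivation:
Acc 1: bank0 row4 -> MISS (open row4); precharges=0
Acc 2: bank0 row4 -> HIT
Acc 3: bank1 row1 -> MISS (open row1); precharges=0
Acc 4: bank1 row2 -> MISS (open row2); precharges=1
Acc 5: bank1 row4 -> MISS (open row4); precharges=2
Acc 6: bank1 row2 -> MISS (open row2); precharges=3
Acc 7: bank1 row3 -> MISS (open row3); precharges=4
Acc 8: bank0 row4 -> HIT
Acc 9: bank1 row4 -> MISS (open row4); precharges=5
Acc 10: bank0 row2 -> MISS (open row2); precharges=6
Acc 11: bank0 row2 -> HIT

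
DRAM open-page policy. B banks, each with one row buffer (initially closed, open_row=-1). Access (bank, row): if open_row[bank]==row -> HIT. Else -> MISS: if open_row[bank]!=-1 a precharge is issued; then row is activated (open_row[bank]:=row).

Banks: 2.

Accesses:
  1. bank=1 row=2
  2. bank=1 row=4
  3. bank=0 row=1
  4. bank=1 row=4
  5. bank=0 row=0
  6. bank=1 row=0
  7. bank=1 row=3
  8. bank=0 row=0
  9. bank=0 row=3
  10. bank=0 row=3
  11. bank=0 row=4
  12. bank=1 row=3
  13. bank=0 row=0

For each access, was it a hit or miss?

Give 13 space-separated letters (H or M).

Acc 1: bank1 row2 -> MISS (open row2); precharges=0
Acc 2: bank1 row4 -> MISS (open row4); precharges=1
Acc 3: bank0 row1 -> MISS (open row1); precharges=1
Acc 4: bank1 row4 -> HIT
Acc 5: bank0 row0 -> MISS (open row0); precharges=2
Acc 6: bank1 row0 -> MISS (open row0); precharges=3
Acc 7: bank1 row3 -> MISS (open row3); precharges=4
Acc 8: bank0 row0 -> HIT
Acc 9: bank0 row3 -> MISS (open row3); precharges=5
Acc 10: bank0 row3 -> HIT
Acc 11: bank0 row4 -> MISS (open row4); precharges=6
Acc 12: bank1 row3 -> HIT
Acc 13: bank0 row0 -> MISS (open row0); precharges=7

Answer: M M M H M M M H M H M H M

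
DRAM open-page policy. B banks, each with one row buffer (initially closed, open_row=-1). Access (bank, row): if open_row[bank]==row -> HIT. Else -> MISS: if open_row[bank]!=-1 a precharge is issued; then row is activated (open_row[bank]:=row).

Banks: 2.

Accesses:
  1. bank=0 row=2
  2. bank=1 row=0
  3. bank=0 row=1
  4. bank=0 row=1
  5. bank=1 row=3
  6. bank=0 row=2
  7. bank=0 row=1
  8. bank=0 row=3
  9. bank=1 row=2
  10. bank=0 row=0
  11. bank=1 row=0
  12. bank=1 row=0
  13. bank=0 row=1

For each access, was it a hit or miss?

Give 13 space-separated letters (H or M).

Acc 1: bank0 row2 -> MISS (open row2); precharges=0
Acc 2: bank1 row0 -> MISS (open row0); precharges=0
Acc 3: bank0 row1 -> MISS (open row1); precharges=1
Acc 4: bank0 row1 -> HIT
Acc 5: bank1 row3 -> MISS (open row3); precharges=2
Acc 6: bank0 row2 -> MISS (open row2); precharges=3
Acc 7: bank0 row1 -> MISS (open row1); precharges=4
Acc 8: bank0 row3 -> MISS (open row3); precharges=5
Acc 9: bank1 row2 -> MISS (open row2); precharges=6
Acc 10: bank0 row0 -> MISS (open row0); precharges=7
Acc 11: bank1 row0 -> MISS (open row0); precharges=8
Acc 12: bank1 row0 -> HIT
Acc 13: bank0 row1 -> MISS (open row1); precharges=9

Answer: M M M H M M M M M M M H M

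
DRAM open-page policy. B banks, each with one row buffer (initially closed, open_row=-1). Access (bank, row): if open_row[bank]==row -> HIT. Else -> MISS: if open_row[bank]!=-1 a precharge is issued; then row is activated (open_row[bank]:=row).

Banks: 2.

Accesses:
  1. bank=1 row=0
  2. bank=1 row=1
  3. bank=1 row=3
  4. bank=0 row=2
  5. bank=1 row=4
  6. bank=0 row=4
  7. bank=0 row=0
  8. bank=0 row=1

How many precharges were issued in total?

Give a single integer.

Answer: 6

Derivation:
Acc 1: bank1 row0 -> MISS (open row0); precharges=0
Acc 2: bank1 row1 -> MISS (open row1); precharges=1
Acc 3: bank1 row3 -> MISS (open row3); precharges=2
Acc 4: bank0 row2 -> MISS (open row2); precharges=2
Acc 5: bank1 row4 -> MISS (open row4); precharges=3
Acc 6: bank0 row4 -> MISS (open row4); precharges=4
Acc 7: bank0 row0 -> MISS (open row0); precharges=5
Acc 8: bank0 row1 -> MISS (open row1); precharges=6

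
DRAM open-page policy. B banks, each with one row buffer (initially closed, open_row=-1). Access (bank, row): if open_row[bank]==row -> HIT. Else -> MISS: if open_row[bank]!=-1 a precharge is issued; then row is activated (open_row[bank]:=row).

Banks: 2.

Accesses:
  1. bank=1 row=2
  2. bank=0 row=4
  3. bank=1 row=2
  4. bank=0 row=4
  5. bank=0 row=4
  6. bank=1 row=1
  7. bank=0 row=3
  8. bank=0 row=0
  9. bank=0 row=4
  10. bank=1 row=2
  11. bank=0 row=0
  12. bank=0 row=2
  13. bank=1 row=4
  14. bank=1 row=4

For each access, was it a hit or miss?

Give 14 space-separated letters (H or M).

Acc 1: bank1 row2 -> MISS (open row2); precharges=0
Acc 2: bank0 row4 -> MISS (open row4); precharges=0
Acc 3: bank1 row2 -> HIT
Acc 4: bank0 row4 -> HIT
Acc 5: bank0 row4 -> HIT
Acc 6: bank1 row1 -> MISS (open row1); precharges=1
Acc 7: bank0 row3 -> MISS (open row3); precharges=2
Acc 8: bank0 row0 -> MISS (open row0); precharges=3
Acc 9: bank0 row4 -> MISS (open row4); precharges=4
Acc 10: bank1 row2 -> MISS (open row2); precharges=5
Acc 11: bank0 row0 -> MISS (open row0); precharges=6
Acc 12: bank0 row2 -> MISS (open row2); precharges=7
Acc 13: bank1 row4 -> MISS (open row4); precharges=8
Acc 14: bank1 row4 -> HIT

Answer: M M H H H M M M M M M M M H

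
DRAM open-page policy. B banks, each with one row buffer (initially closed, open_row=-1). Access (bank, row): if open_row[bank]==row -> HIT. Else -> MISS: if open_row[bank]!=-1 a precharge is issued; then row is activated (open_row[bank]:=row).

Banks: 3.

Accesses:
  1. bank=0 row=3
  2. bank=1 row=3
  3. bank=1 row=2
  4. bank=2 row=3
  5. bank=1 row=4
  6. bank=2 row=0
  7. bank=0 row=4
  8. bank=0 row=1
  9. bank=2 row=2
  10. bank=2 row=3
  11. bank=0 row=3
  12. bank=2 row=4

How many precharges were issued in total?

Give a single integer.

Answer: 9

Derivation:
Acc 1: bank0 row3 -> MISS (open row3); precharges=0
Acc 2: bank1 row3 -> MISS (open row3); precharges=0
Acc 3: bank1 row2 -> MISS (open row2); precharges=1
Acc 4: bank2 row3 -> MISS (open row3); precharges=1
Acc 5: bank1 row4 -> MISS (open row4); precharges=2
Acc 6: bank2 row0 -> MISS (open row0); precharges=3
Acc 7: bank0 row4 -> MISS (open row4); precharges=4
Acc 8: bank0 row1 -> MISS (open row1); precharges=5
Acc 9: bank2 row2 -> MISS (open row2); precharges=6
Acc 10: bank2 row3 -> MISS (open row3); precharges=7
Acc 11: bank0 row3 -> MISS (open row3); precharges=8
Acc 12: bank2 row4 -> MISS (open row4); precharges=9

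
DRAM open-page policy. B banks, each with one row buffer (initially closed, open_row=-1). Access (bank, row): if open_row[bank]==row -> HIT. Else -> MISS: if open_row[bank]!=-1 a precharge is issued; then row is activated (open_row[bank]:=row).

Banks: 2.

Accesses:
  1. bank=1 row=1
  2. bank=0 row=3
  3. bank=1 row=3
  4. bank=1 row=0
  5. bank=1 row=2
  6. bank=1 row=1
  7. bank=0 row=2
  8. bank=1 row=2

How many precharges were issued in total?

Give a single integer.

Answer: 6

Derivation:
Acc 1: bank1 row1 -> MISS (open row1); precharges=0
Acc 2: bank0 row3 -> MISS (open row3); precharges=0
Acc 3: bank1 row3 -> MISS (open row3); precharges=1
Acc 4: bank1 row0 -> MISS (open row0); precharges=2
Acc 5: bank1 row2 -> MISS (open row2); precharges=3
Acc 6: bank1 row1 -> MISS (open row1); precharges=4
Acc 7: bank0 row2 -> MISS (open row2); precharges=5
Acc 8: bank1 row2 -> MISS (open row2); precharges=6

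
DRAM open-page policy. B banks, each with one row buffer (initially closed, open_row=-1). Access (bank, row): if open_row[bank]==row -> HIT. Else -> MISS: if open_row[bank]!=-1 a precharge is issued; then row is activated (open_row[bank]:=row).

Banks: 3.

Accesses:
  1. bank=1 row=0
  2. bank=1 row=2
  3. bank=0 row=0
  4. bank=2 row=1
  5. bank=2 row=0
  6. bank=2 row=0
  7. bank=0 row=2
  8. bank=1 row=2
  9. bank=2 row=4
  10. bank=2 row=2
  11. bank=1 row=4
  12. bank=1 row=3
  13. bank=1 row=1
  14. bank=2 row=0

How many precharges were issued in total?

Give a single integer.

Acc 1: bank1 row0 -> MISS (open row0); precharges=0
Acc 2: bank1 row2 -> MISS (open row2); precharges=1
Acc 3: bank0 row0 -> MISS (open row0); precharges=1
Acc 4: bank2 row1 -> MISS (open row1); precharges=1
Acc 5: bank2 row0 -> MISS (open row0); precharges=2
Acc 6: bank2 row0 -> HIT
Acc 7: bank0 row2 -> MISS (open row2); precharges=3
Acc 8: bank1 row2 -> HIT
Acc 9: bank2 row4 -> MISS (open row4); precharges=4
Acc 10: bank2 row2 -> MISS (open row2); precharges=5
Acc 11: bank1 row4 -> MISS (open row4); precharges=6
Acc 12: bank1 row3 -> MISS (open row3); precharges=7
Acc 13: bank1 row1 -> MISS (open row1); precharges=8
Acc 14: bank2 row0 -> MISS (open row0); precharges=9

Answer: 9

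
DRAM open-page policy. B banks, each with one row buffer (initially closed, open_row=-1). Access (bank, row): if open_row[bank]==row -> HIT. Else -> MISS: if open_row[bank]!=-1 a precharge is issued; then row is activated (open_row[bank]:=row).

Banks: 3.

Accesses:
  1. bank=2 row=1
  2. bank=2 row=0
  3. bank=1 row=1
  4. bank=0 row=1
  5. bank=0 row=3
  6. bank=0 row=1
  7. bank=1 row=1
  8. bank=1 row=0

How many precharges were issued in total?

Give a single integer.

Acc 1: bank2 row1 -> MISS (open row1); precharges=0
Acc 2: bank2 row0 -> MISS (open row0); precharges=1
Acc 3: bank1 row1 -> MISS (open row1); precharges=1
Acc 4: bank0 row1 -> MISS (open row1); precharges=1
Acc 5: bank0 row3 -> MISS (open row3); precharges=2
Acc 6: bank0 row1 -> MISS (open row1); precharges=3
Acc 7: bank1 row1 -> HIT
Acc 8: bank1 row0 -> MISS (open row0); precharges=4

Answer: 4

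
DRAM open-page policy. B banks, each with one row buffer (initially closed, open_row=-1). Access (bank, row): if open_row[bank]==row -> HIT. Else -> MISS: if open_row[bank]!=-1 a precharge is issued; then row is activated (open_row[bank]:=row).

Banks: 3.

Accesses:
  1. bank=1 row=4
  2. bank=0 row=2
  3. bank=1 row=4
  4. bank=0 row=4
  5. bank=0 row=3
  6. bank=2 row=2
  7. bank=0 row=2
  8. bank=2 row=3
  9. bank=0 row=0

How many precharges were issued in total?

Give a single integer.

Answer: 5

Derivation:
Acc 1: bank1 row4 -> MISS (open row4); precharges=0
Acc 2: bank0 row2 -> MISS (open row2); precharges=0
Acc 3: bank1 row4 -> HIT
Acc 4: bank0 row4 -> MISS (open row4); precharges=1
Acc 5: bank0 row3 -> MISS (open row3); precharges=2
Acc 6: bank2 row2 -> MISS (open row2); precharges=2
Acc 7: bank0 row2 -> MISS (open row2); precharges=3
Acc 8: bank2 row3 -> MISS (open row3); precharges=4
Acc 9: bank0 row0 -> MISS (open row0); precharges=5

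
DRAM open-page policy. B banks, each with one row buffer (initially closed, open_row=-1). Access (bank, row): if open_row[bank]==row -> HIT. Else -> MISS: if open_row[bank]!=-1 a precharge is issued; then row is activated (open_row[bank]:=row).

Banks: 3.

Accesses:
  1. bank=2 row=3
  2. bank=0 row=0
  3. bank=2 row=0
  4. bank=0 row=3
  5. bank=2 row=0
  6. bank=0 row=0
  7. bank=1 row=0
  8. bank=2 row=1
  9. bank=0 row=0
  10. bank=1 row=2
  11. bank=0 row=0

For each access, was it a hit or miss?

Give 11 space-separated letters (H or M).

Answer: M M M M H M M M H M H

Derivation:
Acc 1: bank2 row3 -> MISS (open row3); precharges=0
Acc 2: bank0 row0 -> MISS (open row0); precharges=0
Acc 3: bank2 row0 -> MISS (open row0); precharges=1
Acc 4: bank0 row3 -> MISS (open row3); precharges=2
Acc 5: bank2 row0 -> HIT
Acc 6: bank0 row0 -> MISS (open row0); precharges=3
Acc 7: bank1 row0 -> MISS (open row0); precharges=3
Acc 8: bank2 row1 -> MISS (open row1); precharges=4
Acc 9: bank0 row0 -> HIT
Acc 10: bank1 row2 -> MISS (open row2); precharges=5
Acc 11: bank0 row0 -> HIT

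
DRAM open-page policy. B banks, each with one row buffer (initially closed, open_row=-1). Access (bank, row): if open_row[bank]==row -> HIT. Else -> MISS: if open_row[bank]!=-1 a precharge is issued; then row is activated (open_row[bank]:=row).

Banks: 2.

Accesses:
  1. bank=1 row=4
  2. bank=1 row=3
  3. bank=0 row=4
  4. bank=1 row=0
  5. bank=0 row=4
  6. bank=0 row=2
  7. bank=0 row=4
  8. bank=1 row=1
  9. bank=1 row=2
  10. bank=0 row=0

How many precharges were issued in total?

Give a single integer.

Acc 1: bank1 row4 -> MISS (open row4); precharges=0
Acc 2: bank1 row3 -> MISS (open row3); precharges=1
Acc 3: bank0 row4 -> MISS (open row4); precharges=1
Acc 4: bank1 row0 -> MISS (open row0); precharges=2
Acc 5: bank0 row4 -> HIT
Acc 6: bank0 row2 -> MISS (open row2); precharges=3
Acc 7: bank0 row4 -> MISS (open row4); precharges=4
Acc 8: bank1 row1 -> MISS (open row1); precharges=5
Acc 9: bank1 row2 -> MISS (open row2); precharges=6
Acc 10: bank0 row0 -> MISS (open row0); precharges=7

Answer: 7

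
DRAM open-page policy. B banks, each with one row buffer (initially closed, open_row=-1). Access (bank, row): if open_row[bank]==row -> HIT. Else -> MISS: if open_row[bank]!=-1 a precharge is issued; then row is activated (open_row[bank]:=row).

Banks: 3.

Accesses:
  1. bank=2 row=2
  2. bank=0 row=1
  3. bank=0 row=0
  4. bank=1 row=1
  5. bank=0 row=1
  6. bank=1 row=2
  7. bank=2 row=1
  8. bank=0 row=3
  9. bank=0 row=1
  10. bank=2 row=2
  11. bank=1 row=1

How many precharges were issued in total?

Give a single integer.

Answer: 8

Derivation:
Acc 1: bank2 row2 -> MISS (open row2); precharges=0
Acc 2: bank0 row1 -> MISS (open row1); precharges=0
Acc 3: bank0 row0 -> MISS (open row0); precharges=1
Acc 4: bank1 row1 -> MISS (open row1); precharges=1
Acc 5: bank0 row1 -> MISS (open row1); precharges=2
Acc 6: bank1 row2 -> MISS (open row2); precharges=3
Acc 7: bank2 row1 -> MISS (open row1); precharges=4
Acc 8: bank0 row3 -> MISS (open row3); precharges=5
Acc 9: bank0 row1 -> MISS (open row1); precharges=6
Acc 10: bank2 row2 -> MISS (open row2); precharges=7
Acc 11: bank1 row1 -> MISS (open row1); precharges=8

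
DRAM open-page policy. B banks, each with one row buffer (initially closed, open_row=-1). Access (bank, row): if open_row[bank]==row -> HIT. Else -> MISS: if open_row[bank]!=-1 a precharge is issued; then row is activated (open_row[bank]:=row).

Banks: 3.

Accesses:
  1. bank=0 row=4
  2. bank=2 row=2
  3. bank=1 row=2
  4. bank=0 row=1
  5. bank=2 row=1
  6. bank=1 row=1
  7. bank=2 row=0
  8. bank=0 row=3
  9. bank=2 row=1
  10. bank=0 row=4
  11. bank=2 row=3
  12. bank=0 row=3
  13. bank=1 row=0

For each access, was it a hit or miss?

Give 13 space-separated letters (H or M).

Acc 1: bank0 row4 -> MISS (open row4); precharges=0
Acc 2: bank2 row2 -> MISS (open row2); precharges=0
Acc 3: bank1 row2 -> MISS (open row2); precharges=0
Acc 4: bank0 row1 -> MISS (open row1); precharges=1
Acc 5: bank2 row1 -> MISS (open row1); precharges=2
Acc 6: bank1 row1 -> MISS (open row1); precharges=3
Acc 7: bank2 row0 -> MISS (open row0); precharges=4
Acc 8: bank0 row3 -> MISS (open row3); precharges=5
Acc 9: bank2 row1 -> MISS (open row1); precharges=6
Acc 10: bank0 row4 -> MISS (open row4); precharges=7
Acc 11: bank2 row3 -> MISS (open row3); precharges=8
Acc 12: bank0 row3 -> MISS (open row3); precharges=9
Acc 13: bank1 row0 -> MISS (open row0); precharges=10

Answer: M M M M M M M M M M M M M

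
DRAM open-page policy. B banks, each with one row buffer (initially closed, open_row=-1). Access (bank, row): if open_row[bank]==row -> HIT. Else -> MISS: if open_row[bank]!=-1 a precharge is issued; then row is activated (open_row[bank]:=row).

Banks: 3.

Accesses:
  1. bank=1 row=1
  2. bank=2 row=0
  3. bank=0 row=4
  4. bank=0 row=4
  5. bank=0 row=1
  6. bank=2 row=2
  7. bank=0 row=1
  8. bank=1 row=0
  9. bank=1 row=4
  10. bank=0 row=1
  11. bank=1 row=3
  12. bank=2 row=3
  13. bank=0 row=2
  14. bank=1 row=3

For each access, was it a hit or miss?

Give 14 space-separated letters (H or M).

Acc 1: bank1 row1 -> MISS (open row1); precharges=0
Acc 2: bank2 row0 -> MISS (open row0); precharges=0
Acc 3: bank0 row4 -> MISS (open row4); precharges=0
Acc 4: bank0 row4 -> HIT
Acc 5: bank0 row1 -> MISS (open row1); precharges=1
Acc 6: bank2 row2 -> MISS (open row2); precharges=2
Acc 7: bank0 row1 -> HIT
Acc 8: bank1 row0 -> MISS (open row0); precharges=3
Acc 9: bank1 row4 -> MISS (open row4); precharges=4
Acc 10: bank0 row1 -> HIT
Acc 11: bank1 row3 -> MISS (open row3); precharges=5
Acc 12: bank2 row3 -> MISS (open row3); precharges=6
Acc 13: bank0 row2 -> MISS (open row2); precharges=7
Acc 14: bank1 row3 -> HIT

Answer: M M M H M M H M M H M M M H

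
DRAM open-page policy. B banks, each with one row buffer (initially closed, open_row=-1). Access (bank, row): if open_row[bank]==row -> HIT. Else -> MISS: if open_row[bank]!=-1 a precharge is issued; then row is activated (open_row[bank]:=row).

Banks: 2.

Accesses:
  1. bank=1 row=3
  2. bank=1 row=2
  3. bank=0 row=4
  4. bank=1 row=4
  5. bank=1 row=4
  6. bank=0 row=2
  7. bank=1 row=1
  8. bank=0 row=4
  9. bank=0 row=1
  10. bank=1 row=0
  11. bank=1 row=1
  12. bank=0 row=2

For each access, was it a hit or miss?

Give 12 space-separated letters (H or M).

Answer: M M M M H M M M M M M M

Derivation:
Acc 1: bank1 row3 -> MISS (open row3); precharges=0
Acc 2: bank1 row2 -> MISS (open row2); precharges=1
Acc 3: bank0 row4 -> MISS (open row4); precharges=1
Acc 4: bank1 row4 -> MISS (open row4); precharges=2
Acc 5: bank1 row4 -> HIT
Acc 6: bank0 row2 -> MISS (open row2); precharges=3
Acc 7: bank1 row1 -> MISS (open row1); precharges=4
Acc 8: bank0 row4 -> MISS (open row4); precharges=5
Acc 9: bank0 row1 -> MISS (open row1); precharges=6
Acc 10: bank1 row0 -> MISS (open row0); precharges=7
Acc 11: bank1 row1 -> MISS (open row1); precharges=8
Acc 12: bank0 row2 -> MISS (open row2); precharges=9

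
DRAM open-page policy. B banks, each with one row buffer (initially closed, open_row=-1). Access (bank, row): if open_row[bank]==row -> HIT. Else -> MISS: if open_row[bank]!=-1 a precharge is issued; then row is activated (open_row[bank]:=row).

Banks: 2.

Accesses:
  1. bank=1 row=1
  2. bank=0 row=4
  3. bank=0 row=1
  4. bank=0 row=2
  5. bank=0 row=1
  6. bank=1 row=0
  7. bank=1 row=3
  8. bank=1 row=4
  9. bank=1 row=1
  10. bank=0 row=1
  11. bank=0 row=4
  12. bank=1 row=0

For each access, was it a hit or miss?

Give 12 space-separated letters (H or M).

Answer: M M M M M M M M M H M M

Derivation:
Acc 1: bank1 row1 -> MISS (open row1); precharges=0
Acc 2: bank0 row4 -> MISS (open row4); precharges=0
Acc 3: bank0 row1 -> MISS (open row1); precharges=1
Acc 4: bank0 row2 -> MISS (open row2); precharges=2
Acc 5: bank0 row1 -> MISS (open row1); precharges=3
Acc 6: bank1 row0 -> MISS (open row0); precharges=4
Acc 7: bank1 row3 -> MISS (open row3); precharges=5
Acc 8: bank1 row4 -> MISS (open row4); precharges=6
Acc 9: bank1 row1 -> MISS (open row1); precharges=7
Acc 10: bank0 row1 -> HIT
Acc 11: bank0 row4 -> MISS (open row4); precharges=8
Acc 12: bank1 row0 -> MISS (open row0); precharges=9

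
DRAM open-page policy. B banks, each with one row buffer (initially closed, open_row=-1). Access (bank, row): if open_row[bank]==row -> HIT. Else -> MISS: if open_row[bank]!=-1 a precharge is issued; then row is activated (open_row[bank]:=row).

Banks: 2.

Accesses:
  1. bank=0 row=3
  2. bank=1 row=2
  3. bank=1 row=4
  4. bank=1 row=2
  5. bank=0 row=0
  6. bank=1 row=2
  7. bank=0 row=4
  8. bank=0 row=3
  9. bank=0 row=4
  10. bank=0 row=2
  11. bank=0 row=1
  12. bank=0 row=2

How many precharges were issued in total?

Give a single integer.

Answer: 9

Derivation:
Acc 1: bank0 row3 -> MISS (open row3); precharges=0
Acc 2: bank1 row2 -> MISS (open row2); precharges=0
Acc 3: bank1 row4 -> MISS (open row4); precharges=1
Acc 4: bank1 row2 -> MISS (open row2); precharges=2
Acc 5: bank0 row0 -> MISS (open row0); precharges=3
Acc 6: bank1 row2 -> HIT
Acc 7: bank0 row4 -> MISS (open row4); precharges=4
Acc 8: bank0 row3 -> MISS (open row3); precharges=5
Acc 9: bank0 row4 -> MISS (open row4); precharges=6
Acc 10: bank0 row2 -> MISS (open row2); precharges=7
Acc 11: bank0 row1 -> MISS (open row1); precharges=8
Acc 12: bank0 row2 -> MISS (open row2); precharges=9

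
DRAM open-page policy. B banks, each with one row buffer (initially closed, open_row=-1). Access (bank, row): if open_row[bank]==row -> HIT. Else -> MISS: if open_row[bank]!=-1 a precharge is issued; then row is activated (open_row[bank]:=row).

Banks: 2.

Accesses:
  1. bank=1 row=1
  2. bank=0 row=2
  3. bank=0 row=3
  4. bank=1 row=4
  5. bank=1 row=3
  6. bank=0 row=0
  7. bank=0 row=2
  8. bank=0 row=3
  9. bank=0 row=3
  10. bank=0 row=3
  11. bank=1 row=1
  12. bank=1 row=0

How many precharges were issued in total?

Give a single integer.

Answer: 8

Derivation:
Acc 1: bank1 row1 -> MISS (open row1); precharges=0
Acc 2: bank0 row2 -> MISS (open row2); precharges=0
Acc 3: bank0 row3 -> MISS (open row3); precharges=1
Acc 4: bank1 row4 -> MISS (open row4); precharges=2
Acc 5: bank1 row3 -> MISS (open row3); precharges=3
Acc 6: bank0 row0 -> MISS (open row0); precharges=4
Acc 7: bank0 row2 -> MISS (open row2); precharges=5
Acc 8: bank0 row3 -> MISS (open row3); precharges=6
Acc 9: bank0 row3 -> HIT
Acc 10: bank0 row3 -> HIT
Acc 11: bank1 row1 -> MISS (open row1); precharges=7
Acc 12: bank1 row0 -> MISS (open row0); precharges=8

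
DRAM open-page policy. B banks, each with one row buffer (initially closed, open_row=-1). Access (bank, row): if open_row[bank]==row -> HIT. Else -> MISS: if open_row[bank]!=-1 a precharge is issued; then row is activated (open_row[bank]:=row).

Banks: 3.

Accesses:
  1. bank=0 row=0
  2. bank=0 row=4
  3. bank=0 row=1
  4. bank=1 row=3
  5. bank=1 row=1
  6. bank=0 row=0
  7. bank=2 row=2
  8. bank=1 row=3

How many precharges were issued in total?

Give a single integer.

Answer: 5

Derivation:
Acc 1: bank0 row0 -> MISS (open row0); precharges=0
Acc 2: bank0 row4 -> MISS (open row4); precharges=1
Acc 3: bank0 row1 -> MISS (open row1); precharges=2
Acc 4: bank1 row3 -> MISS (open row3); precharges=2
Acc 5: bank1 row1 -> MISS (open row1); precharges=3
Acc 6: bank0 row0 -> MISS (open row0); precharges=4
Acc 7: bank2 row2 -> MISS (open row2); precharges=4
Acc 8: bank1 row3 -> MISS (open row3); precharges=5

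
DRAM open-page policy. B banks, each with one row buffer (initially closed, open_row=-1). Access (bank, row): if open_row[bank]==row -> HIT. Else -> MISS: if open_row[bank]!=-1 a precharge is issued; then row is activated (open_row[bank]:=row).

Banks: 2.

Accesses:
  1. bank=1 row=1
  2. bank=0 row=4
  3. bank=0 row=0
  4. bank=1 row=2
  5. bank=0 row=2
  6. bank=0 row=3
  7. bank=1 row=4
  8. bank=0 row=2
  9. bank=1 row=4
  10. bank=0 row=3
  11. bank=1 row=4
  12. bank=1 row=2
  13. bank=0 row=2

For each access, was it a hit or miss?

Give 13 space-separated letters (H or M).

Answer: M M M M M M M M H M H M M

Derivation:
Acc 1: bank1 row1 -> MISS (open row1); precharges=0
Acc 2: bank0 row4 -> MISS (open row4); precharges=0
Acc 3: bank0 row0 -> MISS (open row0); precharges=1
Acc 4: bank1 row2 -> MISS (open row2); precharges=2
Acc 5: bank0 row2 -> MISS (open row2); precharges=3
Acc 6: bank0 row3 -> MISS (open row3); precharges=4
Acc 7: bank1 row4 -> MISS (open row4); precharges=5
Acc 8: bank0 row2 -> MISS (open row2); precharges=6
Acc 9: bank1 row4 -> HIT
Acc 10: bank0 row3 -> MISS (open row3); precharges=7
Acc 11: bank1 row4 -> HIT
Acc 12: bank1 row2 -> MISS (open row2); precharges=8
Acc 13: bank0 row2 -> MISS (open row2); precharges=9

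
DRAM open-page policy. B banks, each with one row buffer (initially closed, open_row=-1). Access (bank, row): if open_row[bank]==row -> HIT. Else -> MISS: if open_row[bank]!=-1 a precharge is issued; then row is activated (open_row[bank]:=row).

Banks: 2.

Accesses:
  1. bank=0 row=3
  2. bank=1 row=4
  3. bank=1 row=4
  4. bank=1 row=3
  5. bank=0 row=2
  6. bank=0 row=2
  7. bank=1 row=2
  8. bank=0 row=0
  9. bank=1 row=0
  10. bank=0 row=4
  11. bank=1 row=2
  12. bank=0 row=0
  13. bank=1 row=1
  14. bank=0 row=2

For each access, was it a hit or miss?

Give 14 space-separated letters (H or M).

Acc 1: bank0 row3 -> MISS (open row3); precharges=0
Acc 2: bank1 row4 -> MISS (open row4); precharges=0
Acc 3: bank1 row4 -> HIT
Acc 4: bank1 row3 -> MISS (open row3); precharges=1
Acc 5: bank0 row2 -> MISS (open row2); precharges=2
Acc 6: bank0 row2 -> HIT
Acc 7: bank1 row2 -> MISS (open row2); precharges=3
Acc 8: bank0 row0 -> MISS (open row0); precharges=4
Acc 9: bank1 row0 -> MISS (open row0); precharges=5
Acc 10: bank0 row4 -> MISS (open row4); precharges=6
Acc 11: bank1 row2 -> MISS (open row2); precharges=7
Acc 12: bank0 row0 -> MISS (open row0); precharges=8
Acc 13: bank1 row1 -> MISS (open row1); precharges=9
Acc 14: bank0 row2 -> MISS (open row2); precharges=10

Answer: M M H M M H M M M M M M M M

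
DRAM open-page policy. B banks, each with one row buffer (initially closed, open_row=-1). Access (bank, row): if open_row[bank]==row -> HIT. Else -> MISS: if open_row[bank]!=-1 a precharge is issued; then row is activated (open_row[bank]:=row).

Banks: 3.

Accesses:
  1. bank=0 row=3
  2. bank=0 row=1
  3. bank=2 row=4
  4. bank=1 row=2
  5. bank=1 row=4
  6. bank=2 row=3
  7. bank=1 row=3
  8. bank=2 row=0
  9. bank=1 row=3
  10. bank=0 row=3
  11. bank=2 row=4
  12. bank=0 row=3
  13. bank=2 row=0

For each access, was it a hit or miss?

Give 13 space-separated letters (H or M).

Acc 1: bank0 row3 -> MISS (open row3); precharges=0
Acc 2: bank0 row1 -> MISS (open row1); precharges=1
Acc 3: bank2 row4 -> MISS (open row4); precharges=1
Acc 4: bank1 row2 -> MISS (open row2); precharges=1
Acc 5: bank1 row4 -> MISS (open row4); precharges=2
Acc 6: bank2 row3 -> MISS (open row3); precharges=3
Acc 7: bank1 row3 -> MISS (open row3); precharges=4
Acc 8: bank2 row0 -> MISS (open row0); precharges=5
Acc 9: bank1 row3 -> HIT
Acc 10: bank0 row3 -> MISS (open row3); precharges=6
Acc 11: bank2 row4 -> MISS (open row4); precharges=7
Acc 12: bank0 row3 -> HIT
Acc 13: bank2 row0 -> MISS (open row0); precharges=8

Answer: M M M M M M M M H M M H M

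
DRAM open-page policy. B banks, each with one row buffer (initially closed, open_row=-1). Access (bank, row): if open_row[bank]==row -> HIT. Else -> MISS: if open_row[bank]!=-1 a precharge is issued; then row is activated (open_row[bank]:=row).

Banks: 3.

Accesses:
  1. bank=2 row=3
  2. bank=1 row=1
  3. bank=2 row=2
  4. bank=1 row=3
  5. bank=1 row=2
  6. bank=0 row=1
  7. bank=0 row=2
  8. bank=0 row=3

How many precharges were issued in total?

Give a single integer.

Answer: 5

Derivation:
Acc 1: bank2 row3 -> MISS (open row3); precharges=0
Acc 2: bank1 row1 -> MISS (open row1); precharges=0
Acc 3: bank2 row2 -> MISS (open row2); precharges=1
Acc 4: bank1 row3 -> MISS (open row3); precharges=2
Acc 5: bank1 row2 -> MISS (open row2); precharges=3
Acc 6: bank0 row1 -> MISS (open row1); precharges=3
Acc 7: bank0 row2 -> MISS (open row2); precharges=4
Acc 8: bank0 row3 -> MISS (open row3); precharges=5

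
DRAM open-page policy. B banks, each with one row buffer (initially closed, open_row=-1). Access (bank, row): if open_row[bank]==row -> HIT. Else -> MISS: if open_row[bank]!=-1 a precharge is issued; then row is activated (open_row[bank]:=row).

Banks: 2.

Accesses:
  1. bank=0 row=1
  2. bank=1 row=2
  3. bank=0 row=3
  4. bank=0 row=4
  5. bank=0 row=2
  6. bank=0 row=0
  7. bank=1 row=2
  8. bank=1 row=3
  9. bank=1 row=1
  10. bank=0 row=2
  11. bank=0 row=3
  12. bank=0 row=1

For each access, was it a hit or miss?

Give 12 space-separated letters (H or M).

Acc 1: bank0 row1 -> MISS (open row1); precharges=0
Acc 2: bank1 row2 -> MISS (open row2); precharges=0
Acc 3: bank0 row3 -> MISS (open row3); precharges=1
Acc 4: bank0 row4 -> MISS (open row4); precharges=2
Acc 5: bank0 row2 -> MISS (open row2); precharges=3
Acc 6: bank0 row0 -> MISS (open row0); precharges=4
Acc 7: bank1 row2 -> HIT
Acc 8: bank1 row3 -> MISS (open row3); precharges=5
Acc 9: bank1 row1 -> MISS (open row1); precharges=6
Acc 10: bank0 row2 -> MISS (open row2); precharges=7
Acc 11: bank0 row3 -> MISS (open row3); precharges=8
Acc 12: bank0 row1 -> MISS (open row1); precharges=9

Answer: M M M M M M H M M M M M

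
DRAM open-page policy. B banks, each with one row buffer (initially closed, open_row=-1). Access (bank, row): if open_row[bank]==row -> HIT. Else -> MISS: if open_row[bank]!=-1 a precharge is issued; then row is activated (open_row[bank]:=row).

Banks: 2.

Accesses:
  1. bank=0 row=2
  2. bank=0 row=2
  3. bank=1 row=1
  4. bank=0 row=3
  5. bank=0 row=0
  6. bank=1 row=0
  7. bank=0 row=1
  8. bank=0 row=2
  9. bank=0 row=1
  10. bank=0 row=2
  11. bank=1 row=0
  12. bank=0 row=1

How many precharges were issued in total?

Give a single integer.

Acc 1: bank0 row2 -> MISS (open row2); precharges=0
Acc 2: bank0 row2 -> HIT
Acc 3: bank1 row1 -> MISS (open row1); precharges=0
Acc 4: bank0 row3 -> MISS (open row3); precharges=1
Acc 5: bank0 row0 -> MISS (open row0); precharges=2
Acc 6: bank1 row0 -> MISS (open row0); precharges=3
Acc 7: bank0 row1 -> MISS (open row1); precharges=4
Acc 8: bank0 row2 -> MISS (open row2); precharges=5
Acc 9: bank0 row1 -> MISS (open row1); precharges=6
Acc 10: bank0 row2 -> MISS (open row2); precharges=7
Acc 11: bank1 row0 -> HIT
Acc 12: bank0 row1 -> MISS (open row1); precharges=8

Answer: 8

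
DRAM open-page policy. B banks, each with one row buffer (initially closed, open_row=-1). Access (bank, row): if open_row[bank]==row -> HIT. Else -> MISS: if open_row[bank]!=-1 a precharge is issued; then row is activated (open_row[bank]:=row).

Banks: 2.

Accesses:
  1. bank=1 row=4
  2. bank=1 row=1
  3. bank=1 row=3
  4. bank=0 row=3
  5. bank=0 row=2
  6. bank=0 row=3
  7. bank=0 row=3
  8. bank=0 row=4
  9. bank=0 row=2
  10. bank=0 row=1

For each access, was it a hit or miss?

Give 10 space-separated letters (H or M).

Answer: M M M M M M H M M M

Derivation:
Acc 1: bank1 row4 -> MISS (open row4); precharges=0
Acc 2: bank1 row1 -> MISS (open row1); precharges=1
Acc 3: bank1 row3 -> MISS (open row3); precharges=2
Acc 4: bank0 row3 -> MISS (open row3); precharges=2
Acc 5: bank0 row2 -> MISS (open row2); precharges=3
Acc 6: bank0 row3 -> MISS (open row3); precharges=4
Acc 7: bank0 row3 -> HIT
Acc 8: bank0 row4 -> MISS (open row4); precharges=5
Acc 9: bank0 row2 -> MISS (open row2); precharges=6
Acc 10: bank0 row1 -> MISS (open row1); precharges=7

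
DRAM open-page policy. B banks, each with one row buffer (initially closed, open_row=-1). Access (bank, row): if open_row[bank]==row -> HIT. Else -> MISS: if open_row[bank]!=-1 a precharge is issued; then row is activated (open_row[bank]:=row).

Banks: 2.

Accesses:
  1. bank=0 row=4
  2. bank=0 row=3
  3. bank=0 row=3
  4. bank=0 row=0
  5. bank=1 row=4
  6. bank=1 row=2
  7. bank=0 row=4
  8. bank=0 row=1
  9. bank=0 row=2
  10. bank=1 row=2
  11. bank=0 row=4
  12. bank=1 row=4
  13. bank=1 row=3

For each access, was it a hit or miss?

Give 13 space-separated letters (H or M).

Answer: M M H M M M M M M H M M M

Derivation:
Acc 1: bank0 row4 -> MISS (open row4); precharges=0
Acc 2: bank0 row3 -> MISS (open row3); precharges=1
Acc 3: bank0 row3 -> HIT
Acc 4: bank0 row0 -> MISS (open row0); precharges=2
Acc 5: bank1 row4 -> MISS (open row4); precharges=2
Acc 6: bank1 row2 -> MISS (open row2); precharges=3
Acc 7: bank0 row4 -> MISS (open row4); precharges=4
Acc 8: bank0 row1 -> MISS (open row1); precharges=5
Acc 9: bank0 row2 -> MISS (open row2); precharges=6
Acc 10: bank1 row2 -> HIT
Acc 11: bank0 row4 -> MISS (open row4); precharges=7
Acc 12: bank1 row4 -> MISS (open row4); precharges=8
Acc 13: bank1 row3 -> MISS (open row3); precharges=9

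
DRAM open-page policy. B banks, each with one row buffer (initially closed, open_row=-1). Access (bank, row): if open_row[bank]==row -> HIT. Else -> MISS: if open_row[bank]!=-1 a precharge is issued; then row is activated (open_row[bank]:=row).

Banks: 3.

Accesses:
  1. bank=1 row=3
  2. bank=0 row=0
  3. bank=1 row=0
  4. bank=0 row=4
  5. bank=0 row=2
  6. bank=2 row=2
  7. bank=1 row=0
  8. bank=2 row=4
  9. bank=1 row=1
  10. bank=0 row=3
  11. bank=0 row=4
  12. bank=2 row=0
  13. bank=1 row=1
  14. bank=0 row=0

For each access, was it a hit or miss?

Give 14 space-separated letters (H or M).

Acc 1: bank1 row3 -> MISS (open row3); precharges=0
Acc 2: bank0 row0 -> MISS (open row0); precharges=0
Acc 3: bank1 row0 -> MISS (open row0); precharges=1
Acc 4: bank0 row4 -> MISS (open row4); precharges=2
Acc 5: bank0 row2 -> MISS (open row2); precharges=3
Acc 6: bank2 row2 -> MISS (open row2); precharges=3
Acc 7: bank1 row0 -> HIT
Acc 8: bank2 row4 -> MISS (open row4); precharges=4
Acc 9: bank1 row1 -> MISS (open row1); precharges=5
Acc 10: bank0 row3 -> MISS (open row3); precharges=6
Acc 11: bank0 row4 -> MISS (open row4); precharges=7
Acc 12: bank2 row0 -> MISS (open row0); precharges=8
Acc 13: bank1 row1 -> HIT
Acc 14: bank0 row0 -> MISS (open row0); precharges=9

Answer: M M M M M M H M M M M M H M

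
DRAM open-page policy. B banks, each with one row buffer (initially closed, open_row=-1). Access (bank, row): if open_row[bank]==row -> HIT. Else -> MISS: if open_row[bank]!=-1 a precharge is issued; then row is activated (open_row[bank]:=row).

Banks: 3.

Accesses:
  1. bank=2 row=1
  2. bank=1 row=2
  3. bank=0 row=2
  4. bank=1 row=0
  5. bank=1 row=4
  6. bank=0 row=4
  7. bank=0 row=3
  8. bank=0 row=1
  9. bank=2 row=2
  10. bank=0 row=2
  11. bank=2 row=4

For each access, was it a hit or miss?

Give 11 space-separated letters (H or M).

Answer: M M M M M M M M M M M

Derivation:
Acc 1: bank2 row1 -> MISS (open row1); precharges=0
Acc 2: bank1 row2 -> MISS (open row2); precharges=0
Acc 3: bank0 row2 -> MISS (open row2); precharges=0
Acc 4: bank1 row0 -> MISS (open row0); precharges=1
Acc 5: bank1 row4 -> MISS (open row4); precharges=2
Acc 6: bank0 row4 -> MISS (open row4); precharges=3
Acc 7: bank0 row3 -> MISS (open row3); precharges=4
Acc 8: bank0 row1 -> MISS (open row1); precharges=5
Acc 9: bank2 row2 -> MISS (open row2); precharges=6
Acc 10: bank0 row2 -> MISS (open row2); precharges=7
Acc 11: bank2 row4 -> MISS (open row4); precharges=8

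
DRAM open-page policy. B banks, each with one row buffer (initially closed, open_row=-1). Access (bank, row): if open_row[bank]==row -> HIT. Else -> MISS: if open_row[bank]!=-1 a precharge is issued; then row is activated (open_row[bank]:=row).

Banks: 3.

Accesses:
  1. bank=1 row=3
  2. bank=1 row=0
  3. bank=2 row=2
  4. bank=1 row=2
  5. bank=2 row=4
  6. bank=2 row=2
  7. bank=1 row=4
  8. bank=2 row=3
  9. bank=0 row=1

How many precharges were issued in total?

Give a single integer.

Acc 1: bank1 row3 -> MISS (open row3); precharges=0
Acc 2: bank1 row0 -> MISS (open row0); precharges=1
Acc 3: bank2 row2 -> MISS (open row2); precharges=1
Acc 4: bank1 row2 -> MISS (open row2); precharges=2
Acc 5: bank2 row4 -> MISS (open row4); precharges=3
Acc 6: bank2 row2 -> MISS (open row2); precharges=4
Acc 7: bank1 row4 -> MISS (open row4); precharges=5
Acc 8: bank2 row3 -> MISS (open row3); precharges=6
Acc 9: bank0 row1 -> MISS (open row1); precharges=6

Answer: 6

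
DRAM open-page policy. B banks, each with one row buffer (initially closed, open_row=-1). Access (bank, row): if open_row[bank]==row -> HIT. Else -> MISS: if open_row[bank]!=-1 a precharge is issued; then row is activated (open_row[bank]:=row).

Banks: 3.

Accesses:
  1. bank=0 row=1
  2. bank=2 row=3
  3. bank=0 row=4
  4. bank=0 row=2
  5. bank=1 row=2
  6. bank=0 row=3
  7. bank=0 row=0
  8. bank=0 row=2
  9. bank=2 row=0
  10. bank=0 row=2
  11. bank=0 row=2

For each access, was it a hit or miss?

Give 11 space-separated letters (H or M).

Acc 1: bank0 row1 -> MISS (open row1); precharges=0
Acc 2: bank2 row3 -> MISS (open row3); precharges=0
Acc 3: bank0 row4 -> MISS (open row4); precharges=1
Acc 4: bank0 row2 -> MISS (open row2); precharges=2
Acc 5: bank1 row2 -> MISS (open row2); precharges=2
Acc 6: bank0 row3 -> MISS (open row3); precharges=3
Acc 7: bank0 row0 -> MISS (open row0); precharges=4
Acc 8: bank0 row2 -> MISS (open row2); precharges=5
Acc 9: bank2 row0 -> MISS (open row0); precharges=6
Acc 10: bank0 row2 -> HIT
Acc 11: bank0 row2 -> HIT

Answer: M M M M M M M M M H H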